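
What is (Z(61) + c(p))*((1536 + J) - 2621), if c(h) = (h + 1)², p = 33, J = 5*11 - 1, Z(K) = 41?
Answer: -1234107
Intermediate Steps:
J = 54 (J = 55 - 1 = 54)
c(h) = (1 + h)²
(Z(61) + c(p))*((1536 + J) - 2621) = (41 + (1 + 33)²)*((1536 + 54) - 2621) = (41 + 34²)*(1590 - 2621) = (41 + 1156)*(-1031) = 1197*(-1031) = -1234107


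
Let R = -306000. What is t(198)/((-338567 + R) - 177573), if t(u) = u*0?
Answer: 0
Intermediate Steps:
t(u) = 0
t(198)/((-338567 + R) - 177573) = 0/((-338567 - 306000) - 177573) = 0/(-644567 - 177573) = 0/(-822140) = 0*(-1/822140) = 0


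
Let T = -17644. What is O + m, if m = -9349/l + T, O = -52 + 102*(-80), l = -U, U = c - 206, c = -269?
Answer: -12290949/475 ≈ -25876.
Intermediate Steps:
U = -475 (U = -269 - 206 = -475)
l = 475 (l = -1*(-475) = 475)
O = -8212 (O = -52 - 8160 = -8212)
m = -8390249/475 (m = -9349/475 - 17644 = -8390249/475 ≈ -17664.)
O + m = -8212 - 8390249/475 = -12290949/475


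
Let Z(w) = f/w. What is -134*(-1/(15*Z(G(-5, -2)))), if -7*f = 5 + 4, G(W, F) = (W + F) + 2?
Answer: 938/27 ≈ 34.741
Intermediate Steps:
G(W, F) = 2 + F + W (G(W, F) = (F + W) + 2 = 2 + F + W)
f = -9/7 (f = -(5 + 4)/7 = -⅐*9 = -9/7 ≈ -1.2857)
Z(w) = -9/(7*w)
-134*(-1/(15*Z(G(-5, -2)))) = -134/((-(-135)/(7*(2 - 2 - 5)))) = -134/((-(-135)/(7*(-5)))) = -134/((-(-135)*(-1)/(7*5))) = -134/((-15*9/35)) = -134/(-27/7) = -134*(-7/27) = 938/27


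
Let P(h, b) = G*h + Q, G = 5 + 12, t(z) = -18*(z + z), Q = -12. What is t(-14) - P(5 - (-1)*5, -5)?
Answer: 346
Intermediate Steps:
t(z) = -36*z
G = 17
P(h, b) = -12 + 17*h (P(h, b) = 17*h - 12 = -12 + 17*h)
t(-14) - P(5 - (-1)*5, -5) = -36*(-14) - (-12 + 17*(5 - (-1)*5)) = 504 - (-12 + 17*(5 - 1*(-5))) = 504 - (-12 + 17*(5 + 5)) = 504 - (-12 + 17*10) = 504 - (-12 + 170) = 504 - 1*158 = 504 - 158 = 346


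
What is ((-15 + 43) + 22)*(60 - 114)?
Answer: -2700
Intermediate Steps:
((-15 + 43) + 22)*(60 - 114) = (28 + 22)*(-54) = 50*(-54) = -2700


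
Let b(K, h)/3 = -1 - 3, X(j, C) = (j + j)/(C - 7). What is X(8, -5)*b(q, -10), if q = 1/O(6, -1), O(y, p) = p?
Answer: 16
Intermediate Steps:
X(j, C) = 2*j/(-7 + C) (X(j, C) = (2*j)/(-7 + C) = 2*j/(-7 + C))
q = -1 (q = 1/(-1) = -1)
b(K, h) = -12 (b(K, h) = 3*(-1 - 3) = 3*(-4) = -12)
X(8, -5)*b(q, -10) = (2*8/(-7 - 5))*(-12) = (2*8/(-12))*(-12) = (2*8*(-1/12))*(-12) = -4/3*(-12) = 16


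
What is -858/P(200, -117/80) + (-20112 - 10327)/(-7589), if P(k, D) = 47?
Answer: -5080729/356683 ≈ -14.244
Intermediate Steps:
-858/P(200, -117/80) + (-20112 - 10327)/(-7589) = -858/47 + (-20112 - 10327)/(-7589) = -858*1/47 - 30439*(-1/7589) = -858/47 + 30439/7589 = -5080729/356683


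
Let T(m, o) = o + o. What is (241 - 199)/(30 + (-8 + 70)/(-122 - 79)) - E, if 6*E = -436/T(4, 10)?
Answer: 225943/44760 ≈ 5.0479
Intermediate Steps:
T(m, o) = 2*o
E = -109/30 (E = (-436/(2*10))/6 = (-436/20)/6 = (-436*1/20)/6 = (⅙)*(-109/5) = -109/30 ≈ -3.6333)
(241 - 199)/(30 + (-8 + 70)/(-122 - 79)) - E = (241 - 199)/(30 + (-8 + 70)/(-122 - 79)) - 1*(-109/30) = 42/(30 + 62/(-201)) + 109/30 = 42/(30 + 62*(-1/201)) + 109/30 = 42/(30 - 62/201) + 109/30 = 42/(5968/201) + 109/30 = 42*(201/5968) + 109/30 = 4221/2984 + 109/30 = 225943/44760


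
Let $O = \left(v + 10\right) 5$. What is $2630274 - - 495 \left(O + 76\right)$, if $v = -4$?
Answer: $2682744$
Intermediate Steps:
$O = 30$ ($O = \left(-4 + 10\right) 5 = 6 \cdot 5 = 30$)
$2630274 - - 495 \left(O + 76\right) = 2630274 - - 495 \left(30 + 76\right) = 2630274 - \left(-495\right) 106 = 2630274 - -52470 = 2630274 + 52470 = 2682744$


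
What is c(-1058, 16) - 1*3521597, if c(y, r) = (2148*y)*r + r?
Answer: -39882925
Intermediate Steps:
c(y, r) = r + 2148*r*y (c(y, r) = 2148*r*y + r = r + 2148*r*y)
c(-1058, 16) - 1*3521597 = 16*(1 + 2148*(-1058)) - 1*3521597 = 16*(1 - 2272584) - 3521597 = 16*(-2272583) - 3521597 = -36361328 - 3521597 = -39882925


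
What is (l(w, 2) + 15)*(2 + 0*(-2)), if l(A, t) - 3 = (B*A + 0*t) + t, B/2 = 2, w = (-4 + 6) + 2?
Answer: 72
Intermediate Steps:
w = 4 (w = 2 + 2 = 4)
B = 4 (B = 2*2 = 4)
l(A, t) = 3 + t + 4*A (l(A, t) = 3 + ((4*A + 0*t) + t) = 3 + ((4*A + 0) + t) = 3 + (4*A + t) = 3 + (t + 4*A) = 3 + t + 4*A)
(l(w, 2) + 15)*(2 + 0*(-2)) = ((3 + 2 + 4*4) + 15)*(2 + 0*(-2)) = ((3 + 2 + 16) + 15)*(2 + 0) = (21 + 15)*2 = 36*2 = 72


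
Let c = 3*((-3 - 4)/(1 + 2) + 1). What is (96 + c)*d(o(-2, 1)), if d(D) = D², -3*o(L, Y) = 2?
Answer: 368/9 ≈ 40.889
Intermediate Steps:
o(L, Y) = -⅔ (o(L, Y) = -⅓*2 = -⅔)
c = -4 (c = 3*(-7/3 + 1) = 3*(-4/3) = -4)
(96 + c)*d(o(-2, 1)) = (96 - 4)*(-⅔)² = 92*(4/9) = 368/9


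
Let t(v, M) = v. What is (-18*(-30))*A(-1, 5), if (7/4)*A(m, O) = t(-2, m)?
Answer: -4320/7 ≈ -617.14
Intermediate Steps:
A(m, O) = -8/7 (A(m, O) = (4/7)*(-2) = -8/7)
(-18*(-30))*A(-1, 5) = -18*(-30)*(-8/7) = 540*(-8/7) = -4320/7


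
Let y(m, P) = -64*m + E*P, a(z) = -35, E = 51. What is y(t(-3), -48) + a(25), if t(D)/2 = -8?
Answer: -1459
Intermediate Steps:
t(D) = -16 (t(D) = 2*(-8) = -16)
y(m, P) = -64*m + 51*P
y(t(-3), -48) + a(25) = (-64*(-16) + 51*(-48)) - 35 = (1024 - 2448) - 35 = -1424 - 35 = -1459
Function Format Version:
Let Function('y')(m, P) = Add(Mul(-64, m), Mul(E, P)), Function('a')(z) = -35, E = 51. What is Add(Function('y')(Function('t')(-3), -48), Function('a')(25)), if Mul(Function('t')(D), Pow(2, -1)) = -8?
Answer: -1459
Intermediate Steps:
Function('t')(D) = -16 (Function('t')(D) = Mul(2, -8) = -16)
Function('y')(m, P) = Add(Mul(-64, m), Mul(51, P))
Add(Function('y')(Function('t')(-3), -48), Function('a')(25)) = Add(Add(Mul(-64, -16), Mul(51, -48)), -35) = Add(Add(1024, -2448), -35) = Add(-1424, -35) = -1459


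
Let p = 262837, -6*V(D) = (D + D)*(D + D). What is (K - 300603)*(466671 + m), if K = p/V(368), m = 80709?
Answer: -11141715981107475/67712 ≈ -1.6455e+11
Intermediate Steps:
V(D) = -2*D**2/3 (V(D) = -(D + D)*(D + D)/6 = -2*D*2*D/6 = -2*D**2/3)
K = -788511/270848 (K = 262837/((-2/3*368**2)) = 262837/((-2/3*135424)) = 262837/(-270848/3) = 262837*(-3/270848) = -788511/270848 ≈ -2.9113)
(K - 300603)*(466671 + m) = (-788511/270848 - 300603)*(466671 + 80709) = -81418509855/270848*547380 = -11141715981107475/67712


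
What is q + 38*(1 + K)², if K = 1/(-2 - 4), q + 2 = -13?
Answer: 205/18 ≈ 11.389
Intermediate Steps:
q = -15 (q = -2 - 13 = -15)
K = -⅙ (K = 1/(-6) = -⅙ ≈ -0.16667)
q + 38*(1 + K)² = -15 + 38*(1 - ⅙)² = -15 + 38*(⅚)² = -15 + 38*(25/36) = -15 + 475/18 = 205/18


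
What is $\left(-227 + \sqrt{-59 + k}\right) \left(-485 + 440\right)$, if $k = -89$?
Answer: $10215 - 90 i \sqrt{37} \approx 10215.0 - 547.45 i$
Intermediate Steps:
$\left(-227 + \sqrt{-59 + k}\right) \left(-485 + 440\right) = \left(-227 + \sqrt{-59 - 89}\right) \left(-485 + 440\right) = \left(-227 + \sqrt{-148}\right) \left(-45\right) = \left(-227 + 2 i \sqrt{37}\right) \left(-45\right) = 10215 - 90 i \sqrt{37}$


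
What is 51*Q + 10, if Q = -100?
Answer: -5090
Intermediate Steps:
51*Q + 10 = 51*(-100) + 10 = -5100 + 10 = -5090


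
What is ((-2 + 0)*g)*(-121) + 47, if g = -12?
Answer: -2857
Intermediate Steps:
((-2 + 0)*g)*(-121) + 47 = ((-2 + 0)*(-12))*(-121) + 47 = -2*(-12)*(-121) + 47 = 24*(-121) + 47 = -2904 + 47 = -2857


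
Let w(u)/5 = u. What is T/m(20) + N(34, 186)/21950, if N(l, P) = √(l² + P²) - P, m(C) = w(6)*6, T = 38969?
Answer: 85533607/395100 + √8938/10975 ≈ 216.49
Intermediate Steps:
w(u) = 5*u
m(C) = 180 (m(C) = (5*6)*6 = 30*6 = 180)
N(l, P) = √(P² + l²) - P
T/m(20) + N(34, 186)/21950 = 38969/180 + (√(186² + 34²) - 1*186)/21950 = 38969*(1/180) + (√(34596 + 1156) - 186)*(1/21950) = 38969/180 + (√35752 - 186)*(1/21950) = 38969/180 + (2*√8938 - 186)*(1/21950) = 38969/180 + (-186 + 2*√8938)*(1/21950) = 38969/180 + (-93/10975 + √8938/10975) = 85533607/395100 + √8938/10975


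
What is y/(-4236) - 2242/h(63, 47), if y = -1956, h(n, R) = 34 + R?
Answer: -778223/28593 ≈ -27.217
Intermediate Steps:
y/(-4236) - 2242/h(63, 47) = -1956/(-4236) - 2242/(34 + 47) = -1956*(-1/4236) - 2242/81 = 163/353 - 2242*1/81 = 163/353 - 2242/81 = -778223/28593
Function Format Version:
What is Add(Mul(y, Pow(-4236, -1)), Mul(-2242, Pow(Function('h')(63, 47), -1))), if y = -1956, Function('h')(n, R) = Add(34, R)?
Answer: Rational(-778223, 28593) ≈ -27.217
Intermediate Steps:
Add(Mul(y, Pow(-4236, -1)), Mul(-2242, Pow(Function('h')(63, 47), -1))) = Add(Mul(-1956, Pow(-4236, -1)), Mul(-2242, Pow(Add(34, 47), -1))) = Add(Mul(-1956, Rational(-1, 4236)), Mul(-2242, Pow(81, -1))) = Add(Rational(163, 353), Mul(-2242, Rational(1, 81))) = Add(Rational(163, 353), Rational(-2242, 81)) = Rational(-778223, 28593)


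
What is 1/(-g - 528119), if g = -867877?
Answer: 1/339758 ≈ 2.9433e-6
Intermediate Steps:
1/(-g - 528119) = 1/(-1*(-867877) - 528119) = 1/(867877 - 528119) = 1/339758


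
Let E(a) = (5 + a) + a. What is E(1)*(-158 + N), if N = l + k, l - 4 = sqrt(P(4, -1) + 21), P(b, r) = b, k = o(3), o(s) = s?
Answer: -1022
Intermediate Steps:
k = 3
l = 9 (l = 4 + sqrt(4 + 21) = 4 + sqrt(25) = 4 + 5 = 9)
E(a) = 5 + 2*a
N = 12 (N = 9 + 3 = 12)
E(1)*(-158 + N) = (5 + 2*1)*(-158 + 12) = (5 + 2)*(-146) = 7*(-146) = -1022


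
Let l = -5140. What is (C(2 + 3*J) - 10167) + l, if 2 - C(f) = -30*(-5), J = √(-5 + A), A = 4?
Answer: -15455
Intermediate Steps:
J = I (J = √(-5 + 4) = √(-1) = I ≈ 1.0*I)
C(f) = -148 (C(f) = 2 - (-30)*(-5) = 2 - 1*150 = 2 - 150 = -148)
(C(2 + 3*J) - 10167) + l = (-148 - 10167) - 5140 = -10315 - 5140 = -15455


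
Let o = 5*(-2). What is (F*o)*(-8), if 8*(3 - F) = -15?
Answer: 390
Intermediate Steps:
F = 39/8 (F = 3 - 1/8*(-15) = 3 + 15/8 = 39/8 ≈ 4.8750)
o = -10
(F*o)*(-8) = ((39/8)*(-10))*(-8) = -195/4*(-8) = 390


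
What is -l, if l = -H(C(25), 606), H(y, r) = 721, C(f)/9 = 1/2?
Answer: 721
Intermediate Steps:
C(f) = 9/2
l = -721 (l = -1*721 = -721)
-l = -1*(-721) = 721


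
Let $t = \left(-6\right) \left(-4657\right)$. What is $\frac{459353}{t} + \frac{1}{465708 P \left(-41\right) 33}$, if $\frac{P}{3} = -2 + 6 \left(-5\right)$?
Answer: $\frac{4631034695175409}{281701374438528} \approx 16.44$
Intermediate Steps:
$t = 27942$
$P = -96$ ($P = 3 \left(-2 + 6 \left(-5\right)\right) = 3 \left(-2 - 30\right) = 3 \left(-32\right) = -96$)
$\frac{459353}{t} + \frac{1}{465708 P \left(-41\right) 33} = \frac{459353}{27942} + \frac{1}{465708 \left(-96\right) \left(-41\right) 33} = 459353 \cdot \frac{1}{27942} + \frac{1}{465708 \cdot 3936 \cdot 33} = \frac{459353}{27942} + \frac{1}{465708 \cdot 129888} = \frac{459353}{27942} + \frac{1}{465708} \cdot \frac{1}{129888} = \frac{459353}{27942} + \frac{1}{60489880704} = \frac{4631034695175409}{281701374438528}$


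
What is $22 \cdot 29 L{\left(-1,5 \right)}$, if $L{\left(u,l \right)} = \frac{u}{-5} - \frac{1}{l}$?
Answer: $0$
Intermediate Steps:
$L{\left(u,l \right)} = - \frac{1}{l} - \frac{u}{5}$ ($L{\left(u,l \right)} = u \left(- \frac{1}{5}\right) - \frac{1}{l} = - \frac{u}{5} - \frac{1}{l} = - \frac{1}{l} - \frac{u}{5}$)
$22 \cdot 29 L{\left(-1,5 \right)} = 22 \cdot 29 \left(- \frac{1}{5} - - \frac{1}{5}\right) = 638 \left(\left(-1\right) \frac{1}{5} + \frac{1}{5}\right) = 638 \left(- \frac{1}{5} + \frac{1}{5}\right) = 638 \cdot 0 = 0$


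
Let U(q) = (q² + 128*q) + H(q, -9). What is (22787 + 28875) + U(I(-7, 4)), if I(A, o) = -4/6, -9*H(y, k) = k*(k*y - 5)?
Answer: 464203/9 ≈ 51578.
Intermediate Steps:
H(y, k) = -k*(-5 + k*y)/9 (H(y, k) = -k*(k*y - 5)/9 = -k*(-5 + k*y)/9)
I(A, o) = -⅔ (I(A, o) = -4*⅙ = -⅔)
U(q) = -5 + q² + 119*q (U(q) = (q² + 128*q) + (⅑)*(-9)*(5 - 1*(-9)*q) = (q² + 128*q) + (⅑)*(-9)*(5 + 9*q) = (q² + 128*q) + (-5 - 9*q) = -5 + q² + 119*q)
(22787 + 28875) + U(I(-7, 4)) = (22787 + 28875) + (-5 + (-⅔)² + 119*(-⅔)) = 51662 + (-5 + 4/9 - 238/3) = 51662 - 755/9 = 464203/9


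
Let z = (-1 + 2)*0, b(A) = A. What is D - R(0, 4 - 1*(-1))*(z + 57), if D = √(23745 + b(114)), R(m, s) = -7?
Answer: 399 + 3*√2651 ≈ 553.46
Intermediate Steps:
D = 3*√2651 (D = √(23745 + 114) = √23859 = 3*√2651 ≈ 154.46)
z = 0 (z = 1*0 = 0)
D - R(0, 4 - 1*(-1))*(z + 57) = 3*√2651 - (-7)*(0 + 57) = 3*√2651 - (-7)*57 = 3*√2651 - 1*(-399) = 3*√2651 + 399 = 399 + 3*√2651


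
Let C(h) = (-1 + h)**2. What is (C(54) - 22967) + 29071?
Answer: 8913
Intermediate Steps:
(C(54) - 22967) + 29071 = ((-1 + 54)**2 - 22967) + 29071 = (53**2 - 22967) + 29071 = (2809 - 22967) + 29071 = -20158 + 29071 = 8913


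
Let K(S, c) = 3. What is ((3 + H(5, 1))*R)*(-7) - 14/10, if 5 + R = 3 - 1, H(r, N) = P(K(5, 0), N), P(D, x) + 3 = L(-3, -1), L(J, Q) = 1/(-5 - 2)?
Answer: -22/5 ≈ -4.4000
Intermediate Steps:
L(J, Q) = -1/7 (L(J, Q) = 1/(-7) = -1/7)
P(D, x) = -22/7 (P(D, x) = -3 - 1/7 = -22/7)
H(r, N) = -22/7
R = -3 (R = -5 + (3 - 1) = -5 + 2 = -3)
((3 + H(5, 1))*R)*(-7) - 14/10 = ((3 - 22/7)*(-3))*(-7) - 14/10 = -1/7*(-3)*(-7) - 14*1/10 = (3/7)*(-7) - 7/5 = -3 - 7/5 = -22/5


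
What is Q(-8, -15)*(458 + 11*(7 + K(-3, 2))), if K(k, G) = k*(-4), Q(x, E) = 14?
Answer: 9338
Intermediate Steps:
K(k, G) = -4*k
Q(-8, -15)*(458 + 11*(7 + K(-3, 2))) = 14*(458 + 11*(7 - 4*(-3))) = 14*(458 + 11*(7 + 12)) = 14*(458 + 11*19) = 14*(458 + 209) = 14*667 = 9338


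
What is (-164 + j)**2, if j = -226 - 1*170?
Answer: 313600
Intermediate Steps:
j = -396 (j = -226 - 170 = -396)
(-164 + j)**2 = (-164 - 396)**2 = (-560)**2 = 313600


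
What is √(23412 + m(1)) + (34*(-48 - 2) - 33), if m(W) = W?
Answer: -1733 + √23413 ≈ -1580.0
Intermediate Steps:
√(23412 + m(1)) + (34*(-48 - 2) - 33) = √(23412 + 1) + (34*(-48 - 2) - 33) = √23413 + (34*(-50) - 33) = √23413 + (-1700 - 33) = √23413 - 1733 = -1733 + √23413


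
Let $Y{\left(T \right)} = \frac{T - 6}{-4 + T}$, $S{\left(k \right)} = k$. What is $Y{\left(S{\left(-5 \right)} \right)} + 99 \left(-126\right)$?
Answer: $- \frac{112255}{9} \approx -12473.0$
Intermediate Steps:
$Y{\left(T \right)} = \frac{-6 + T}{-4 + T}$
$Y{\left(S{\left(-5 \right)} \right)} + 99 \left(-126\right) = \frac{-6 - 5}{-4 - 5} + 99 \left(-126\right) = \frac{1}{-9} \left(-11\right) - 12474 = \left(- \frac{1}{9}\right) \left(-11\right) - 12474 = \frac{11}{9} - 12474 = - \frac{112255}{9}$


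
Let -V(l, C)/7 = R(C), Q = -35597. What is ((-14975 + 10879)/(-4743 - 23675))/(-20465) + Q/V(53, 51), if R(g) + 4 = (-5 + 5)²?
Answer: -10351151481789/8142041180 ≈ -1271.3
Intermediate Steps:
R(g) = -4 (R(g) = -4 + (-5 + 5)² = -4 + 0² = -4 + 0 = -4)
V(l, C) = 28 (V(l, C) = -7*(-4) = 28)
((-14975 + 10879)/(-4743 - 23675))/(-20465) + Q/V(53, 51) = ((-14975 + 10879)/(-4743 - 23675))/(-20465) - 35597/28 = -4096/(-28418)*(-1/20465) - 35597*1/28 = -4096*(-1/28418)*(-1/20465) - 35597/28 = (2048/14209)*(-1/20465) - 35597/28 = -2048/290787185 - 35597/28 = -10351151481789/8142041180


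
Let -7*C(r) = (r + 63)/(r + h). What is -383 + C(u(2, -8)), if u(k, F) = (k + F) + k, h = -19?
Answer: -61604/161 ≈ -382.63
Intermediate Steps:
u(k, F) = F + 2*k (u(k, F) = (F + k) + k = F + 2*k)
C(r) = -(63 + r)/(7*(-19 + r)) (C(r) = -(r + 63)/(7*(r - 19)) = -(63 + r)/(7*(-19 + r)))
-383 + C(u(2, -8)) = -383 + (-63 - (-8 + 2*2))/(7*(-19 + (-8 + 2*2))) = -383 + (-63 - (-8 + 4))/(7*(-19 + (-8 + 4))) = -383 + (-63 - 1*(-4))/(7*(-19 - 4)) = -383 + (⅐)*(-63 + 4)/(-23) = -383 + (⅐)*(-1/23)*(-59) = -383 + 59/161 = -61604/161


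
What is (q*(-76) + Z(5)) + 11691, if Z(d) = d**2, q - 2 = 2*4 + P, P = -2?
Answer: 11108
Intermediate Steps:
q = 8 (q = 2 + (2*4 - 2) = 2 + (8 - 2) = 2 + 6 = 8)
(q*(-76) + Z(5)) + 11691 = (8*(-76) + 5**2) + 11691 = (-608 + 25) + 11691 = -583 + 11691 = 11108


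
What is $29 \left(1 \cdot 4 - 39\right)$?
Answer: $-1015$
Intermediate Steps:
$29 \left(1 \cdot 4 - 39\right) = 29 \left(4 - 39\right) = 29 \left(-35\right) = -1015$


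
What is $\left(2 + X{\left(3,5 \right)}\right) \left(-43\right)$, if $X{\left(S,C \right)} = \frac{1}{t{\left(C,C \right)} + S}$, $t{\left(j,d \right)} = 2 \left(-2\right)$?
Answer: $-43$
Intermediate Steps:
$t{\left(j,d \right)} = -4$
$X{\left(S,C \right)} = \frac{1}{-4 + S}$
$\left(2 + X{\left(3,5 \right)}\right) \left(-43\right) = \left(2 + \frac{1}{-4 + 3}\right) \left(-43\right) = \left(2 + \frac{1}{-1}\right) \left(-43\right) = \left(2 - 1\right) \left(-43\right) = 1 \left(-43\right) = -43$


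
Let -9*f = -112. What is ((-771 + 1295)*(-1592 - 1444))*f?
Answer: -59392256/3 ≈ -1.9797e+7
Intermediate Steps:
f = 112/9 (f = -⅑*(-112) = 112/9 ≈ 12.444)
((-771 + 1295)*(-1592 - 1444))*f = ((-771 + 1295)*(-1592 - 1444))*(112/9) = (524*(-3036))*(112/9) = -1590864*112/9 = -59392256/3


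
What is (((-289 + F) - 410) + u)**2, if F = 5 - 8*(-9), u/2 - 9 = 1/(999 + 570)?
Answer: 898086010276/2461761 ≈ 3.6481e+5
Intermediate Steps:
u = 28244/1569 (u = 18 + 2/(999 + 570) = 18 + 2/1569 = 28244/1569 ≈ 18.001)
F = 77 (F = 5 + 72 = 77)
(((-289 + F) - 410) + u)**2 = (((-289 + 77) - 410) + 28244/1569)**2 = ((-212 - 410) + 28244/1569)**2 = (-622 + 28244/1569)**2 = (-947674/1569)**2 = 898086010276/2461761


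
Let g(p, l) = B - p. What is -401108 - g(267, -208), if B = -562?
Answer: -400279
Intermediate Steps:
g(p, l) = -562 - p
-401108 - g(267, -208) = -401108 - (-562 - 1*267) = -401108 - (-562 - 267) = -401108 - 1*(-829) = -401108 + 829 = -400279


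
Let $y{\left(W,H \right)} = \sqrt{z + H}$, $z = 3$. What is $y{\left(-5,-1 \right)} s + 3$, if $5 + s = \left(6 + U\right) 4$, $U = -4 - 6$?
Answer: $3 - 21 \sqrt{2} \approx -26.698$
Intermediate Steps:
$U = -10$ ($U = -4 - 6 = -10$)
$y{\left(W,H \right)} = \sqrt{3 + H}$
$s = -21$ ($s = -5 + \left(6 - 10\right) 4 = -5 - 16 = -21$)
$y{\left(-5,-1 \right)} s + 3 = \sqrt{3 - 1} \left(-21\right) + 3 = \sqrt{2} \left(-21\right) + 3 = - 21 \sqrt{2} + 3 = 3 - 21 \sqrt{2}$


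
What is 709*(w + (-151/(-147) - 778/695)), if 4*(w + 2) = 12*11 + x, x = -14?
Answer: 3970565197/204330 ≈ 19432.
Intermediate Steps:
w = 55/2 (w = -2 + (12*11 - 14)/4 = -2 + (132 - 14)/4 = -2 + (¼)*118 = -2 + 59/2 = 55/2 ≈ 27.500)
709*(w + (-151/(-147) - 778/695)) = 709*(55/2 + (-151/(-147) - 778/695)) = 709*(55/2 + (-151*(-1/147) - 778*1/695)) = 709*(55/2 + (151/147 - 778/695)) = 709*(55/2 - 9421/102165) = 709*(5600233/204330) = 3970565197/204330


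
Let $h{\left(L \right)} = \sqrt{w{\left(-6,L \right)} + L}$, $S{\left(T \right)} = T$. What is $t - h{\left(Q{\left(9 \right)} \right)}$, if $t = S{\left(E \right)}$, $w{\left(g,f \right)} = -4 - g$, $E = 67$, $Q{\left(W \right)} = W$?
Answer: $67 - \sqrt{11} \approx 63.683$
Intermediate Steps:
$t = 67$
$h{\left(L \right)} = \sqrt{2 + L}$ ($h{\left(L \right)} = \sqrt{\left(-4 - -6\right) + L} = \sqrt{\left(-4 + 6\right) + L} = \sqrt{2 + L}$)
$t - h{\left(Q{\left(9 \right)} \right)} = 67 - \sqrt{2 + 9} = 67 - \sqrt{11}$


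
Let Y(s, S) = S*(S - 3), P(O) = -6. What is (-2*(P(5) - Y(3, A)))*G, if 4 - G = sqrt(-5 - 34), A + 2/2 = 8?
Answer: 272 - 68*I*sqrt(39) ≈ 272.0 - 424.66*I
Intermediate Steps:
A = 7 (A = -1 + 8 = 7)
G = 4 - I*sqrt(39) (G = 4 - sqrt(-5 - 34) = 4 - sqrt(-39) = 4 - I*sqrt(39) ≈ 4.0 - 6.245*I)
Y(s, S) = S*(-3 + S)
(-2*(P(5) - Y(3, A)))*G = (-2*(-6 - 7*(-3 + 7)))*(4 - I*sqrt(39)) = (-2*(-6 - 7*4))*(4 - I*sqrt(39)) = (-2*(-6 - 1*28))*(4 - I*sqrt(39)) = (-2*(-6 - 28))*(4 - I*sqrt(39)) = (-2*(-34))*(4 - I*sqrt(39)) = 68*(4 - I*sqrt(39)) = 272 - 68*I*sqrt(39)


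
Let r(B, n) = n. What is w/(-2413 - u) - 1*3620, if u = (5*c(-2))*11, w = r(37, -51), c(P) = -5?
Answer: -7739509/2138 ≈ -3620.0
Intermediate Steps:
w = -51
u = -275 (u = (5*(-5))*11 = -25*11 = -275)
w/(-2413 - u) - 1*3620 = -51/(-2413 - 1*(-275)) - 1*3620 = -51/(-2413 + 275) - 3620 = -51/(-2138) - 3620 = -51*(-1/2138) - 3620 = 51/2138 - 3620 = -7739509/2138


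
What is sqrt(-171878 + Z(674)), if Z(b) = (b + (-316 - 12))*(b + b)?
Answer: sqrt(294530) ≈ 542.71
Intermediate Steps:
Z(b) = 2*b*(-328 + b) (Z(b) = (b - 328)*(2*b) = (-328 + b)*(2*b) = 2*b*(-328 + b))
sqrt(-171878 + Z(674)) = sqrt(-171878 + 2*674*(-328 + 674)) = sqrt(-171878 + 2*674*346) = sqrt(-171878 + 466408) = sqrt(294530)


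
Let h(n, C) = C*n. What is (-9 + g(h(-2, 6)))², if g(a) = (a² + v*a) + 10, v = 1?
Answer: 17689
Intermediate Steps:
g(a) = 10 + a + a² (g(a) = (a² + 1*a) + 10 = (a² + a) + 10 = (a + a²) + 10 = 10 + a + a²)
(-9 + g(h(-2, 6)))² = (-9 + (10 + 6*(-2) + (6*(-2))²))² = (-9 + (10 - 12 + (-12)²))² = (-9 + (10 - 12 + 144))² = (-9 + 142)² = 133² = 17689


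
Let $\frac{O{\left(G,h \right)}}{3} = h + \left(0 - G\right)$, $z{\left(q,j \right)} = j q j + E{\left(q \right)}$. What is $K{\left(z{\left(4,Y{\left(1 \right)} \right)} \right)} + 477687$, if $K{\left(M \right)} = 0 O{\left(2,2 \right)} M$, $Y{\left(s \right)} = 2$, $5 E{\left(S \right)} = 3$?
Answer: $477687$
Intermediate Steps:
$E{\left(S \right)} = \frac{3}{5}$ ($E{\left(S \right)} = \frac{1}{5} \cdot 3 = \frac{3}{5}$)
$z{\left(q,j \right)} = \frac{3}{5} + q j^{2}$ ($z{\left(q,j \right)} = j q j + \frac{3}{5} = q j^{2} + \frac{3}{5} = \frac{3}{5} + q j^{2}$)
$O{\left(G,h \right)} = - 3 G + 3 h$ ($O{\left(G,h \right)} = 3 \left(h + \left(0 - G\right)\right) = 3 \left(h - G\right) = - 3 G + 3 h$)
$K{\left(M \right)} = 0$ ($K{\left(M \right)} = 0 \left(\left(-3\right) 2 + 3 \cdot 2\right) M = 0 \left(-6 + 6\right) M = 0 \cdot 0 M = 0 M = 0$)
$K{\left(z{\left(4,Y{\left(1 \right)} \right)} \right)} + 477687 = 0 + 477687 = 477687$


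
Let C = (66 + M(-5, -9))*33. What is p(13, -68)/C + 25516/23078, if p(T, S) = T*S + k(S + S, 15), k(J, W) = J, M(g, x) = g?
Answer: 421578/703879 ≈ 0.59894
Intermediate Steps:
p(T, S) = 2*S + S*T (p(T, S) = T*S + (S + S) = S*T + 2*S = 2*S + S*T)
C = 2013 (C = (66 - 5)*33 = 61*33 = 2013)
p(13, -68)/C + 25516/23078 = -68*(2 + 13)/2013 + 25516/23078 = -68*15*(1/2013) + 25516*(1/23078) = -1020*1/2013 + 12758/11539 = -340/671 + 12758/11539 = 421578/703879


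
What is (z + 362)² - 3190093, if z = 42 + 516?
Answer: -2343693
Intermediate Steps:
z = 558
(z + 362)² - 3190093 = (558 + 362)² - 3190093 = 920² - 3190093 = 846400 - 3190093 = -2343693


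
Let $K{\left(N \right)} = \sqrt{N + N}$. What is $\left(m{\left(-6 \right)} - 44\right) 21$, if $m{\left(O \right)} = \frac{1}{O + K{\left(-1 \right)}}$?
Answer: $- \frac{17619}{19} - \frac{21 i \sqrt{2}}{38} \approx -927.32 - 0.78154 i$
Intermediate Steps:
$K{\left(N \right)} = \sqrt{2} \sqrt{N}$ ($K{\left(N \right)} = \sqrt{2 N} = \sqrt{2} \sqrt{N}$)
$m{\left(O \right)} = \frac{1}{O + i \sqrt{2}}$ ($m{\left(O \right)} = \frac{1}{O + \sqrt{2} \sqrt{-1}} = \frac{1}{O + \sqrt{2} i} = \frac{1}{O + i \sqrt{2}}$)
$\left(m{\left(-6 \right)} - 44\right) 21 = \left(\frac{1}{-6 + i \sqrt{2}} - 44\right) 21 = \left(-44 + \frac{1}{-6 + i \sqrt{2}}\right) 21 = -924 + \frac{21}{-6 + i \sqrt{2}}$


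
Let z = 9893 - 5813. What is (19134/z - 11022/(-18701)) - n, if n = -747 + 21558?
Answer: -264579695031/12716680 ≈ -20806.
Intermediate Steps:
n = 20811
z = 4080
(19134/z - 11022/(-18701)) - n = (19134/4080 - 11022/(-18701)) - 1*20811 = (19134*(1/4080) - 11022*(-1/18701)) - 20811 = (3189/680 + 11022/18701) - 20811 = 67132449/12716680 - 20811 = -264579695031/12716680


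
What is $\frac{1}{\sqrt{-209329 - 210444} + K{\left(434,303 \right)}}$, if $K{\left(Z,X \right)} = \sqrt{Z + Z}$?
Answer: $\frac{1}{2 \sqrt{217} + i \sqrt{419773}} \approx 7.004 \cdot 10^{-5} - 0.0015403 i$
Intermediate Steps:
$K{\left(Z,X \right)} = \sqrt{2} \sqrt{Z}$ ($K{\left(Z,X \right)} = \sqrt{2 Z} = \sqrt{2} \sqrt{Z}$)
$\frac{1}{\sqrt{-209329 - 210444} + K{\left(434,303 \right)}} = \frac{1}{\sqrt{-209329 - 210444} + \sqrt{2} \sqrt{434}} = \frac{1}{\sqrt{-419773} + 2 \sqrt{217}} = \frac{1}{i \sqrt{419773} + 2 \sqrt{217}} = \frac{1}{2 \sqrt{217} + i \sqrt{419773}}$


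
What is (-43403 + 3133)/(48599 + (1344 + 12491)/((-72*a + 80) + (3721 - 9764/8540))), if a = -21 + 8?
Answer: -407172144580/491416651071 ≈ -0.82857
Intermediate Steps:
a = -13
(-43403 + 3133)/(48599 + (1344 + 12491)/((-72*a + 80) + (3721 - 9764/8540))) = (-43403 + 3133)/(48599 + (1344 + 12491)/((-72*(-13) + 80) + (3721 - 9764/8540))) = -40270/(48599 + 13835/((936 + 80) + (3721 - 9764*1/8540))) = -40270/(48599 + 13835/(1016 + (3721 - 2441/2135))) = -40270/(48599 + 13835/(1016 + 7941894/2135)) = -40270/(48599 + 13835/(10111054/2135)) = -40270/(48599 + 13835*(2135/10111054)) = -40270/(48599 + 29537725/10111054) = -40270/491416651071/10111054 = -40270*10111054/491416651071 = -407172144580/491416651071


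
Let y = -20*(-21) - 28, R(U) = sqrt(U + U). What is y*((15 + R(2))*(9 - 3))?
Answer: 39984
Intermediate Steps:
R(U) = sqrt(2)*sqrt(U) (R(U) = sqrt(2*U) = sqrt(2)*sqrt(U))
y = 392 (y = 420 - 28 = 392)
y*((15 + R(2))*(9 - 3)) = 392*((15 + sqrt(2)*sqrt(2))*(9 - 3)) = 392*((15 + 2)*6) = 392*(17*6) = 392*102 = 39984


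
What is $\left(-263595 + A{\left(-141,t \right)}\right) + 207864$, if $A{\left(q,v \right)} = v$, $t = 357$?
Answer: $-55374$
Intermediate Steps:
$\left(-263595 + A{\left(-141,t \right)}\right) + 207864 = \left(-263595 + 357\right) + 207864 = -263238 + 207864 = -55374$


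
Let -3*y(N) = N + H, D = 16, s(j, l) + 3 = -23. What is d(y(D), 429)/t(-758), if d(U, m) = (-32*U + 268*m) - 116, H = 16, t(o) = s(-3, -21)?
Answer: -13292/3 ≈ -4430.7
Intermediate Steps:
s(j, l) = -26 (s(j, l) = -3 - 23 = -26)
t(o) = -26
y(N) = -16/3 - N/3 (y(N) = -(N + 16)/3 = -(16 + N)/3 = -16/3 - N/3)
d(U, m) = -116 - 32*U + 268*m
d(y(D), 429)/t(-758) = (-116 - 32*(-16/3 - ⅓*16) + 268*429)/(-26) = (-116 - 32*(-16/3 - 16/3) + 114972)*(-1/26) = (-116 - 32*(-32/3) + 114972)*(-1/26) = (-116 + 1024/3 + 114972)*(-1/26) = (345592/3)*(-1/26) = -13292/3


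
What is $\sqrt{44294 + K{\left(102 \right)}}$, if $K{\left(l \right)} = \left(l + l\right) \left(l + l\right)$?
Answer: $11 \sqrt{710} \approx 293.1$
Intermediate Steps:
$K{\left(l \right)} = 4 l^{2}$ ($K{\left(l \right)} = 2 l 2 l = 4 l^{2}$)
$\sqrt{44294 + K{\left(102 \right)}} = \sqrt{44294 + 4 \cdot 102^{2}} = \sqrt{44294 + 4 \cdot 10404} = \sqrt{44294 + 41616} = \sqrt{85910} = 11 \sqrt{710}$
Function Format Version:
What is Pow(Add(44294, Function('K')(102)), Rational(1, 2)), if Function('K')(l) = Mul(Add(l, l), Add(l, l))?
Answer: Mul(11, Pow(710, Rational(1, 2))) ≈ 293.10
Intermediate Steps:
Function('K')(l) = Mul(4, Pow(l, 2)) (Function('K')(l) = Mul(Mul(2, l), Mul(2, l)) = Mul(4, Pow(l, 2)))
Pow(Add(44294, Function('K')(102)), Rational(1, 2)) = Pow(Add(44294, Mul(4, Pow(102, 2))), Rational(1, 2)) = Pow(Add(44294, Mul(4, 10404)), Rational(1, 2)) = Pow(Add(44294, 41616), Rational(1, 2)) = Pow(85910, Rational(1, 2)) = Mul(11, Pow(710, Rational(1, 2)))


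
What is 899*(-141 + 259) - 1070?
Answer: 105012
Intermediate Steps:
899*(-141 + 259) - 1070 = 899*118 - 1070 = 106082 - 1070 = 105012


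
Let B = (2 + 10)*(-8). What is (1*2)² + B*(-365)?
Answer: 35044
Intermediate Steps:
B = -96 (B = 12*(-8) = -96)
(1*2)² + B*(-365) = (1*2)² - 96*(-365) = 2² + 35040 = 4 + 35040 = 35044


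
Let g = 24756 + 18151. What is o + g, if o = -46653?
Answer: -3746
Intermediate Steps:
g = 42907
o + g = -46653 + 42907 = -3746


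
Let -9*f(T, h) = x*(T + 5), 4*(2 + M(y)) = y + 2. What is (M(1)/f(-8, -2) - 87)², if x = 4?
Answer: 1979649/256 ≈ 7733.0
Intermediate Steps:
M(y) = -3/2 + y/4 (M(y) = -2 + (y + 2)/4 = -2 + (2 + y)/4 = -2 + (½ + y/4) = -3/2 + y/4)
f(T, h) = -20/9 - 4*T/9 (f(T, h) = -4*(T + 5)/9 = -4*(5 + T)/9 = -(20 + 4*T)/9 = -20/9 - 4*T/9)
(M(1)/f(-8, -2) - 87)² = ((-3/2 + (¼)*1)/(-20/9 - 4/9*(-8)) - 87)² = ((-3/2 + ¼)/(-20/9 + 32/9) - 87)² = (-5/(4*4/3) - 87)² = (-5/4*¾ - 87)² = (-15/16 - 87)² = (-1407/16)² = 1979649/256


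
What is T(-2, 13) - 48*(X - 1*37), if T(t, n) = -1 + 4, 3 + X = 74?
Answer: -1629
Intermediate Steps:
X = 71 (X = -3 + 74 = 71)
T(t, n) = 3
T(-2, 13) - 48*(X - 1*37) = 3 - 48*(71 - 1*37) = 3 - 48*(71 - 37) = 3 - 48*34 = 3 - 1632 = -1629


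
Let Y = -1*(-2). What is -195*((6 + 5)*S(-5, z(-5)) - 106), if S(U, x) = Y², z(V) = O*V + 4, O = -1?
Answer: 12090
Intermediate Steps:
z(V) = 4 - V (z(V) = -V + 4 = 4 - V)
Y = 2
S(U, x) = 4 (S(U, x) = 2² = 4)
-195*((6 + 5)*S(-5, z(-5)) - 106) = -195*((6 + 5)*4 - 106) = -195*(11*4 - 106) = -195*(44 - 106) = -195*(-62) = 12090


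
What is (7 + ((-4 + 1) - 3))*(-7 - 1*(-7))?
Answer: 0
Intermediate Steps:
(7 + ((-4 + 1) - 3))*(-7 - 1*(-7)) = (7 + (-3 - 3))*(-7 + 7) = (7 - 6)*0 = 1*0 = 0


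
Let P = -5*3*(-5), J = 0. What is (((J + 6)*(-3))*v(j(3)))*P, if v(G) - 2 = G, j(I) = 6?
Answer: -10800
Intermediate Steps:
P = 75 (P = -15*(-5) = 75)
v(G) = 2 + G
(((J + 6)*(-3))*v(j(3)))*P = (((0 + 6)*(-3))*(2 + 6))*75 = ((6*(-3))*8)*75 = -18*8*75 = -144*75 = -10800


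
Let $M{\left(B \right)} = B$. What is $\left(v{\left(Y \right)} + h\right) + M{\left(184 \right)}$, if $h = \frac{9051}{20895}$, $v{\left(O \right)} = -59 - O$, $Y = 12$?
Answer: $\frac{112866}{995} \approx 113.43$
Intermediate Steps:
$h = \frac{431}{995}$ ($h = 9051 \cdot \frac{1}{20895} = \frac{431}{995} \approx 0.43317$)
$\left(v{\left(Y \right)} + h\right) + M{\left(184 \right)} = \left(\left(-59 - 12\right) + \frac{431}{995}\right) + 184 = \left(-71 + \frac{431}{995}\right) + 184 = - \frac{70214}{995} + 184 = \frac{112866}{995}$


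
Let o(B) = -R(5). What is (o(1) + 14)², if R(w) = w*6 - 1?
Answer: 225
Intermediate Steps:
R(w) = -1 + 6*w (R(w) = 6*w - 1 = -1 + 6*w)
o(B) = -29 (o(B) = -(-1 + 6*5) = -(-1 + 30) = -1*29 = -29)
(o(1) + 14)² = (-29 + 14)² = (-15)² = 225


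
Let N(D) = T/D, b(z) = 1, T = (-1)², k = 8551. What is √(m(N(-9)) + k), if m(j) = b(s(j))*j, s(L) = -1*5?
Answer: √76958/3 ≈ 92.471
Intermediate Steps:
T = 1
s(L) = -5
N(D) = 1/D
m(j) = j (m(j) = 1*j = j)
√(m(N(-9)) + k) = √(1/(-9) + 8551) = √(-⅑ + 8551) = √(76958/9) = √76958/3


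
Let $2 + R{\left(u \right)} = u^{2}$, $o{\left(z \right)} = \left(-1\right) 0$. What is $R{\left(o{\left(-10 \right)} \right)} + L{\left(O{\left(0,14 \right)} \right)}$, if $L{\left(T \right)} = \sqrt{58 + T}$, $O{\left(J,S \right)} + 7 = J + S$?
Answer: $-2 + \sqrt{65} \approx 6.0623$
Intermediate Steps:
$O{\left(J,S \right)} = -7 + J + S$ ($O{\left(J,S \right)} = -7 + \left(J + S\right) = -7 + J + S$)
$o{\left(z \right)} = 0$
$R{\left(u \right)} = -2 + u^{2}$
$R{\left(o{\left(-10 \right)} \right)} + L{\left(O{\left(0,14 \right)} \right)} = \left(-2 + 0^{2}\right) + \sqrt{58 + \left(-7 + 0 + 14\right)} = \left(-2 + 0\right) + \sqrt{58 + 7} = -2 + \sqrt{65}$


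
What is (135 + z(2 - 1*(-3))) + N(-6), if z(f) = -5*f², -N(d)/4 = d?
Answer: 34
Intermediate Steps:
N(d) = -4*d
(135 + z(2 - 1*(-3))) + N(-6) = (135 - 5*(2 - 1*(-3))²) - 4*(-6) = (135 - 5*(2 + 3)²) + 24 = (135 - 5*5²) + 24 = (135 - 5*25) + 24 = (135 - 125) + 24 = 10 + 24 = 34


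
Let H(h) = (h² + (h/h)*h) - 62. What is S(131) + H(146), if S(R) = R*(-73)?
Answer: 11837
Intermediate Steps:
S(R) = -73*R
H(h) = -62 + h + h² (H(h) = (h² + 1*h) - 62 = (h² + h) - 62 = (h + h²) - 62 = -62 + h + h²)
S(131) + H(146) = -73*131 + (-62 + 146 + 146²) = -9563 + (-62 + 146 + 21316) = -9563 + 21400 = 11837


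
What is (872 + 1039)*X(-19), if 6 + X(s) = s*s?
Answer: 678405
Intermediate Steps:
X(s) = -6 + s² (X(s) = -6 + s*s = -6 + s²)
(872 + 1039)*X(-19) = (872 + 1039)*(-6 + (-19)²) = 1911*(-6 + 361) = 1911*355 = 678405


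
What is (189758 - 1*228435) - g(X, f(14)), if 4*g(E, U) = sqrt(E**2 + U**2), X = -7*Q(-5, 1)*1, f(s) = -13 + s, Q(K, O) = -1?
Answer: -38677 - 5*sqrt(2)/4 ≈ -38679.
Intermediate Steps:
X = 7 (X = -7*(-1)*1 = 7*1 = 7)
g(E, U) = sqrt(E**2 + U**2)/4
(189758 - 1*228435) - g(X, f(14)) = (189758 - 1*228435) - sqrt(7**2 + (-13 + 14)**2)/4 = (189758 - 228435) - sqrt(49 + 1**2)/4 = -38677 - sqrt(49 + 1)/4 = -38677 - sqrt(50)/4 = -38677 - 5*sqrt(2)/4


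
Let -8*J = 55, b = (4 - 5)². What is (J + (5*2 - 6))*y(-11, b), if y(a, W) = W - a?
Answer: -69/2 ≈ -34.500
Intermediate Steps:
b = 1 (b = (-1)² = 1)
J = -55/8 (J = -⅛*55 = -55/8 ≈ -6.8750)
(J + (5*2 - 6))*y(-11, b) = (-55/8 + (5*2 - 6))*(1 - 1*(-11)) = (-55/8 + (10 - 6))*(1 + 11) = (-55/8 + 4)*12 = -23/8*12 = -69/2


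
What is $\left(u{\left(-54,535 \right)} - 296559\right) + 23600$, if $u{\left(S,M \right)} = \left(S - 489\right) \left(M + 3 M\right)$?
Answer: $-1434979$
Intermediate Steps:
$u{\left(S,M \right)} = 4 M \left(-489 + S\right)$ ($u{\left(S,M \right)} = \left(-489 + S\right) 4 M = 4 M \left(-489 + S\right)$)
$\left(u{\left(-54,535 \right)} - 296559\right) + 23600 = \left(4 \cdot 535 \left(-489 - 54\right) - 296559\right) + 23600 = \left(4 \cdot 535 \left(-543\right) - 296559\right) + 23600 = \left(-1162020 - 296559\right) + 23600 = -1458579 + 23600 = -1434979$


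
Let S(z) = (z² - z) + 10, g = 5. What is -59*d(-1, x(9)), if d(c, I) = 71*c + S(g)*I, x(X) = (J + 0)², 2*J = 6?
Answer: -11741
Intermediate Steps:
J = 3 (J = (½)*6 = 3)
x(X) = 9 (x(X) = (3 + 0)² = 3² = 9)
S(z) = 10 + z² - z
d(c, I) = 30*I + 71*c (d(c, I) = 71*c + (10 + 5² - 1*5)*I = 71*c + (10 + 25 - 5)*I = 71*c + 30*I = 30*I + 71*c)
-59*d(-1, x(9)) = -59*(30*9 + 71*(-1)) = -59*(270 - 71) = -59*199 = -11741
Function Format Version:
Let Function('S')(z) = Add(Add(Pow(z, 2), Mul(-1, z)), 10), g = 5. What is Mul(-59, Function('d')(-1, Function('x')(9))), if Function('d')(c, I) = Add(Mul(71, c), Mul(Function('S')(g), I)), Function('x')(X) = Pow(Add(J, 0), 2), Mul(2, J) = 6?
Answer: -11741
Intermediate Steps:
J = 3 (J = Mul(Rational(1, 2), 6) = 3)
Function('x')(X) = 9 (Function('x')(X) = Pow(Add(3, 0), 2) = Pow(3, 2) = 9)
Function('S')(z) = Add(10, Pow(z, 2), Mul(-1, z))
Function('d')(c, I) = Add(Mul(30, I), Mul(71, c)) (Function('d')(c, I) = Add(Mul(71, c), Mul(Add(10, Pow(5, 2), Mul(-1, 5)), I)) = Add(Mul(71, c), Mul(Add(10, 25, -5), I)) = Add(Mul(71, c), Mul(30, I)) = Add(Mul(30, I), Mul(71, c)))
Mul(-59, Function('d')(-1, Function('x')(9))) = Mul(-59, Add(Mul(30, 9), Mul(71, -1))) = Mul(-59, Add(270, -71)) = Mul(-59, 199) = -11741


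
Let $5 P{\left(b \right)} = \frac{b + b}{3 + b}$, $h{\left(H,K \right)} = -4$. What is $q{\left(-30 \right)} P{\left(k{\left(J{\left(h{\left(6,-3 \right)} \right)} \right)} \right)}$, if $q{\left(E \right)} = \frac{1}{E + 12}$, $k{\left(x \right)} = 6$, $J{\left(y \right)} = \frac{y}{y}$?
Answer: $- \frac{2}{135} \approx -0.014815$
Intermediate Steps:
$J{\left(y \right)} = 1$
$P{\left(b \right)} = \frac{2 b}{5 \left(3 + b\right)}$ ($P{\left(b \right)} = \frac{\left(b + b\right) \frac{1}{3 + b}}{5} = \frac{2 b \frac{1}{3 + b}}{5} = \frac{2 b}{5 \left(3 + b\right)}$)
$q{\left(E \right)} = \frac{1}{12 + E}$
$q{\left(-30 \right)} P{\left(k{\left(J{\left(h{\left(6,-3 \right)} \right)} \right)} \right)} = \frac{\frac{2}{5} \cdot 6 \frac{1}{3 + 6}}{12 - 30} = \frac{\frac{2}{5} \cdot 6 \cdot \frac{1}{9}}{-18} = - \frac{\frac{2}{5} \cdot 6 \cdot \frac{1}{9}}{18} = \left(- \frac{1}{18}\right) \frac{4}{15} = - \frac{2}{135}$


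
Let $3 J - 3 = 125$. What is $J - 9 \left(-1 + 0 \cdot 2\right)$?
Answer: $\frac{155}{3} \approx 51.667$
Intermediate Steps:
$J = \frac{128}{3}$ ($J = 1 + \frac{1}{3} \cdot 125 = 1 + \frac{125}{3} = \frac{128}{3} \approx 42.667$)
$J - 9 \left(-1 + 0 \cdot 2\right) = \frac{128}{3} - 9 \left(-1 + 0 \cdot 2\right) = \frac{128}{3} - 9 \left(-1 + 0\right) = \frac{128}{3} - -9 = \frac{128}{3} + 9 = \frac{155}{3}$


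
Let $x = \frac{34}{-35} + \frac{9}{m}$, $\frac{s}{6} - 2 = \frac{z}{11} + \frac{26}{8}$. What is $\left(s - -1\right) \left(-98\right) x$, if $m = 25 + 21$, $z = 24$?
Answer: $\frac{8769229}{2530} \approx 3466.1$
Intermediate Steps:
$m = 46$
$s = \frac{981}{22}$ ($s = 12 + 6 \left(\frac{24}{11} + \frac{26}{8}\right) = 12 + 6 \left(24 \cdot \frac{1}{11} + 26 \cdot \frac{1}{8}\right) = 12 + 6 \left(\frac{24}{11} + \frac{13}{4}\right) = 12 + 6 \cdot \frac{239}{44} = 12 + \frac{717}{22} = \frac{981}{22} \approx 44.591$)
$x = - \frac{1249}{1610}$ ($x = \frac{34}{-35} + \frac{9}{46} = 34 \left(- \frac{1}{35}\right) + 9 \cdot \frac{1}{46} = - \frac{34}{35} + \frac{9}{46} = - \frac{1249}{1610} \approx -0.77578$)
$\left(s - -1\right) \left(-98\right) x = \left(\frac{981}{22} - -1\right) \left(-98\right) \left(- \frac{1249}{1610}\right) = \left(\frac{981}{22} + 1\right) \left(-98\right) \left(- \frac{1249}{1610}\right) = \frac{1003}{22} \left(-98\right) \left(- \frac{1249}{1610}\right) = \left(- \frac{49147}{11}\right) \left(- \frac{1249}{1610}\right) = \frac{8769229}{2530}$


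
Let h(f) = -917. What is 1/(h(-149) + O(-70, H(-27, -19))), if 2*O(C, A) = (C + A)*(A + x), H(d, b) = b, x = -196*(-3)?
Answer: -2/52475 ≈ -3.8113e-5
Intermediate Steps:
x = 588
O(C, A) = (588 + A)*(A + C)/2 (O(C, A) = ((C + A)*(A + 588))/2 = ((A + C)*(588 + A))/2 = ((588 + A)*(A + C))/2 = (588 + A)*(A + C)/2)
1/(h(-149) + O(-70, H(-27, -19))) = 1/(-917 + ((½)*(-19)² + 294*(-19) + 294*(-70) + (½)*(-19)*(-70))) = 1/(-917 + ((½)*361 - 5586 - 20580 + 665)) = 1/(-917 + (361/2 - 5586 - 20580 + 665)) = 1/(-917 - 50641/2) = 1/(-52475/2) = -2/52475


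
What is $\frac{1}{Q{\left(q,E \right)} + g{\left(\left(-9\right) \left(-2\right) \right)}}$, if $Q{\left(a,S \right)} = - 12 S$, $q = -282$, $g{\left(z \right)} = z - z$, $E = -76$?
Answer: $\frac{1}{912} \approx 0.0010965$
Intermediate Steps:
$g{\left(z \right)} = 0$
$\frac{1}{Q{\left(q,E \right)} + g{\left(\left(-9\right) \left(-2\right) \right)}} = \frac{1}{\left(-12\right) \left(-76\right) + 0} = \frac{1}{912 + 0} = \frac{1}{912}$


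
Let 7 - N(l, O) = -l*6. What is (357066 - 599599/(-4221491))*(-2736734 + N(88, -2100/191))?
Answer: -4124413680643175995/4221491 ≈ -9.7700e+11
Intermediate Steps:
N(l, O) = 7 + 6*l (N(l, O) = 7 - (-1)*l*6 = 7 - (-1)*6*l = 7 - (-6)*l = 7 + 6*l)
(357066 - 599599/(-4221491))*(-2736734 + N(88, -2100/191)) = (357066 - 599599/(-4221491))*(-2736734 + (7 + 6*88)) = (357066 - 599599*(-1/4221491))*(-2736734 + (7 + 528)) = (357066 + 599599/4221491)*(-2736734 + 535) = (1507351505005/4221491)*(-2736199) = -4124413680643175995/4221491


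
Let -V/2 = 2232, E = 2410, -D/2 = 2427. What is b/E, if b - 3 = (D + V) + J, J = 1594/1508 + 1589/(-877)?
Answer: -6160117407/1593631780 ≈ -3.8655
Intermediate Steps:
D = -4854 (D = -2*2427 = -4854)
V = -4464 (V = -2*2232 = -4464)
J = -499137/661258 (J = 1594*(1/1508) + 1589*(-1/877) = 797/754 - 1589/877 = -499137/661258 ≈ -0.75483)
b = -6160117407/661258 (b = 3 + ((-4854 - 4464) - 499137/661258) = 3 + (-9318 - 499137/661258) = 3 - 6162101181/661258 = -6160117407/661258 ≈ -9315.8)
b/E = -6160117407/661258/2410 = -6160117407/661258*1/2410 = -6160117407/1593631780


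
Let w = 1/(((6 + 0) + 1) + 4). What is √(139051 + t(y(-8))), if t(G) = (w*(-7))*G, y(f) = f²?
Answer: √16820243/11 ≈ 372.84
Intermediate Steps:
w = 1/11 (w = 1/((6 + 1) + 4) = 1/(7 + 4) = 1/11 ≈ 0.090909)
t(G) = -7*G/11 (t(G) = ((1/11)*(-7))*G = -7*G/11)
√(139051 + t(y(-8))) = √(139051 - 7/11*(-8)²) = √(139051 - 7/11*64) = √(139051 - 448/11) = √(1529113/11) = √16820243/11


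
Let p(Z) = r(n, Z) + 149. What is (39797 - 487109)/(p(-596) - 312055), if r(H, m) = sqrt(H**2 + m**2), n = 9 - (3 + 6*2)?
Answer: 2906652014/2026770783 + 18638*sqrt(88813)/2026770783 ≈ 1.4369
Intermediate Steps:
n = -6 (n = 9 - (3 + 12) = 9 - 1*15 = 9 - 15 = -6)
p(Z) = 149 + sqrt(36 + Z**2) (p(Z) = sqrt((-6)**2 + Z**2) + 149 = sqrt(36 + Z**2) + 149 = 149 + sqrt(36 + Z**2))
(39797 - 487109)/(p(-596) - 312055) = (39797 - 487109)/((149 + sqrt(36 + (-596)**2)) - 312055) = -447312/((149 + sqrt(36 + 355216)) - 312055) = -447312/((149 + sqrt(355252)) - 312055) = -447312/((149 + 2*sqrt(88813)) - 312055) = -447312/(-311906 + 2*sqrt(88813))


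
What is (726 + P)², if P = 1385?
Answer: 4456321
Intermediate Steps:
(726 + P)² = (726 + 1385)² = 2111² = 4456321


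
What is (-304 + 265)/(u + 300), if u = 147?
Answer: -13/149 ≈ -0.087248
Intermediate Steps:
(-304 + 265)/(u + 300) = (-304 + 265)/(147 + 300) = -39/447 = -39*1/447 = -13/149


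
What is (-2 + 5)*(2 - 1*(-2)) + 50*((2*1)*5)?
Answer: 512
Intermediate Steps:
(-2 + 5)*(2 - 1*(-2)) + 50*((2*1)*5) = 3*(2 + 2) + 50*(2*5) = 3*4 + 50*10 = 12 + 500 = 512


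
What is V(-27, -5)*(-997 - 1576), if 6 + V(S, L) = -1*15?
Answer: 54033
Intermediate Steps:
V(S, L) = -21 (V(S, L) = -6 - 1*15 = -6 - 15 = -21)
V(-27, -5)*(-997 - 1576) = -21*(-997 - 1576) = -21*(-2573) = 54033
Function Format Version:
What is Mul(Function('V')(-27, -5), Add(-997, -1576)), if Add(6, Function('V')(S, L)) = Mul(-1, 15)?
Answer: 54033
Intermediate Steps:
Function('V')(S, L) = -21 (Function('V')(S, L) = Add(-6, Mul(-1, 15)) = Add(-6, -15) = -21)
Mul(Function('V')(-27, -5), Add(-997, -1576)) = Mul(-21, Add(-997, -1576)) = Mul(-21, -2573) = 54033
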